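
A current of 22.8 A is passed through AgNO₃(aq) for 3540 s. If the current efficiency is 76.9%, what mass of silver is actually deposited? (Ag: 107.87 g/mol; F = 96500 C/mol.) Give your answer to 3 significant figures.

Q = 22.8 × 3540 = 80710 C
n(e⁻) = 80710 / 96500 = 0.8364 mol
Ag⁺ + e⁻ → Ag, so theoretical m(Ag) = 0.8364 × 107.87 = 90.22 g
Actual mass = 76.9% × 90.22 = 69.4 g

69.4 g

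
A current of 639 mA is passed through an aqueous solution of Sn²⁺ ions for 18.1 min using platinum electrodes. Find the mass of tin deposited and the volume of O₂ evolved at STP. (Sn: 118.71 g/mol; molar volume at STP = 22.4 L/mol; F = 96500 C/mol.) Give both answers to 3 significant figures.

0.427 g Sn; 0.0403 L O₂

Q = 0.639 × 1086 = 694.0 C; n(e⁻) = 694.0 / 96500 = 0.007192 mol
Cathode: Sn²⁺ + 2e⁻ → Sn → n(Sn) = 0.007192/2 = 0.003596 mol → 0.427 g
Anode: 2H₂O → O₂ + 4H⁺ + 4e⁻ → n(O₂) = 0.007192/4 = 0.001798 mol → 0.0403 L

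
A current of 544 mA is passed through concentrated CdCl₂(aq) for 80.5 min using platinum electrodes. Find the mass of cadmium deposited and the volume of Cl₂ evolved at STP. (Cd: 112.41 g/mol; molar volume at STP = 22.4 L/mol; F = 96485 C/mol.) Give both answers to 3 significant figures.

1.53 g Cd; 0.305 L Cl₂

Q = 0.544 × 4830 = 2628 C; n(e⁻) = 2628 / 96485 = 0.02724 mol
Cathode: Cd²⁺ + 2e⁻ → Cd → n(Cd) = 0.02724/2 = 0.01362 mol → 1.53 g
Anode: 2Cl⁻ → Cl₂ + 2e⁻ → n(Cl₂) = 0.02724/2 = 0.01362 mol → 0.305 L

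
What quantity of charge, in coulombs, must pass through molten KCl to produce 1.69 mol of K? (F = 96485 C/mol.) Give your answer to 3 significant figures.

1.63×10^5 C

K⁺ + e⁻ → K, so n(e⁻) = 1 × 1.69 = 1.690 mol
Q = 1.690 × 96485 = 1.631×10^5 C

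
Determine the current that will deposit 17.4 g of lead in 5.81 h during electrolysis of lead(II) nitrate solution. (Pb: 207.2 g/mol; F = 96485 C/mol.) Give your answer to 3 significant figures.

n(Pb) = 17.4 / 207.2 = 0.08398 mol
Pb²⁺ + 2e⁻ → Pb, so n(e⁻) = 2 × 0.08398 = 0.1680 mol
Q = 0.1680 × 96485 = 16210 C
I = Q / t = 16210 / 20916 s = 0.775 A

0.775 A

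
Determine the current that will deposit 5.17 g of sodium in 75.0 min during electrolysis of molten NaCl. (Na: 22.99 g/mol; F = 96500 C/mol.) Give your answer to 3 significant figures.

4.82 A

n(Na) = 5.17 / 22.99 = 0.2249 mol
Na⁺ + e⁻ → Na, so n(e⁻) = 0.2249 mol
Q = 0.2249 × 96500 = 21700 C
I = Q / t = 21700 / 4500 s = 4.82 A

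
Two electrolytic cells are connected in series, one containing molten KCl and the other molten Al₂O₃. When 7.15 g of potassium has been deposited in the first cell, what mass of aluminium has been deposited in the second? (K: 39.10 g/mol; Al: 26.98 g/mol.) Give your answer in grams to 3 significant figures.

1.64 g

n(K) = 7.15 / 39.10 = 0.1829 mol
K⁺ + e⁻ → K, so n(e⁻) = 0.1829 mol
Since the cells are in series, n(e⁻) in the Al cell is also 0.1829 mol.
Al³⁺ + 3e⁻ → Al, so n(Al) = 0.1829 / 3 = 0.06097 mol
m(Al) = 0.06097 × 26.98 = 1.64 g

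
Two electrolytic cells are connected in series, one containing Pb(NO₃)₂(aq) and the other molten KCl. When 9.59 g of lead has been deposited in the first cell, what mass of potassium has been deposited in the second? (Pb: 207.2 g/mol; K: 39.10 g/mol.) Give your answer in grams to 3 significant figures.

n(Pb) = 9.59 / 207.2 = 0.04628 mol
Pb²⁺ + 2e⁻ → Pb, so n(e⁻) = 2 × 0.04628 = 0.09256 mol
Since the cells are in series, n(e⁻) in the K cell is also 0.09256 mol.
K⁺ + e⁻ → K, so n(K) = 0.09256 mol
m(K) = 0.09256 × 39.10 = 3.62 g

3.62 g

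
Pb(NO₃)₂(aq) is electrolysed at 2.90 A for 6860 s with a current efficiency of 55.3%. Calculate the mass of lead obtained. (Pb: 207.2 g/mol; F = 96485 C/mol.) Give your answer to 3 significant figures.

11.8 g

Q = 2.90 × 6860 = 19890 C
n(e⁻) = 19890 / 96485 = 0.2061 mol
Pb²⁺ + 2e⁻ → Pb, so theoretical m(Pb) = 0.1031 × 207.2 = 21.36 g
Actual mass = 55.3% × 21.36 = 11.8 g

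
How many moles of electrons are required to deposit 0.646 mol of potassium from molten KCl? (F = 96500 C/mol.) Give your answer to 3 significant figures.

0.646 mol

K⁺ + e⁻ → K, so n(e⁻) = 1 × 0.646 = 0.6460 mol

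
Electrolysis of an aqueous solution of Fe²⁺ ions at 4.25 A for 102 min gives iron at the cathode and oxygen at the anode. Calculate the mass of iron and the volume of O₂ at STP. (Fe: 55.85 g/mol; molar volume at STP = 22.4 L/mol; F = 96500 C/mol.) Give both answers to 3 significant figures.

7.53 g Fe; 1.51 L O₂

Q = 4.25 × 6120 = 26010 C; n(e⁻) = 26010 / 96500 = 0.2695 mol
Cathode: Fe²⁺ + 2e⁻ → Fe → n(Fe) = 0.2695/2 = 0.1348 mol → 7.53 g
Anode: 2H₂O → O₂ + 4H⁺ + 4e⁻ → n(O₂) = 0.2695/4 = 0.06738 mol → 1.51 L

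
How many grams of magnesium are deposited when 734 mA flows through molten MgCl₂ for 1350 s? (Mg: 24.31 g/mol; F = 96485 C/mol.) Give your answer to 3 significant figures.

0.125 g

Q = It = 0.734 × 1350 = 990.9 C
Moles of electrons = 990.9 / 96485 = 0.01027 mol
Mg²⁺ + 2e⁻ → Mg, so n(Mg) = 0.01027 / 2 = 0.005135 mol
m = 0.005135 × 24.31 = 0.125 g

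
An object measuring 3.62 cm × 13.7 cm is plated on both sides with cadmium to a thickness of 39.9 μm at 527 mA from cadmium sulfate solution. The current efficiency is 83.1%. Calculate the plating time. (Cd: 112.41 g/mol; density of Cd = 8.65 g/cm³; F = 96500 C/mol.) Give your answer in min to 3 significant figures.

Plated area = 2 × 3.62 × 13.7 = 99.19 cm²
Volume = 99.19 × 39.9×10⁻⁴ cm = 0.3958 cm³
m(Cd) = 0.3958 × 8.65 = 3.424 g
n(Cd) = 3.424 / 112.41 = 0.03046 mol; n(e⁻) = 2 × 0.03046 = 0.06092 mol
Q = 0.06092 × 96500 / 0.831 = 7074 C
t = 7074 / 0.527 = 13420 s = 224 min

224 min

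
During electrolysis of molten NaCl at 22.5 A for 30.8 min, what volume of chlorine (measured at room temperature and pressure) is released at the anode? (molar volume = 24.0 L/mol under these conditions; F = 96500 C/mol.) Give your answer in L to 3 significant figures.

5.17 L

Charge passed = 22.5 × 1848 = 41580 C
n(e⁻) = Q/F = 41580/96500 = 0.4309 mol
2Cl⁻ → Cl₂ + 2e⁻, so n(Cl₂) = 0.4309 / 2 = 0.2155 mol
V = 0.2155 × 24.0 = 5.172 L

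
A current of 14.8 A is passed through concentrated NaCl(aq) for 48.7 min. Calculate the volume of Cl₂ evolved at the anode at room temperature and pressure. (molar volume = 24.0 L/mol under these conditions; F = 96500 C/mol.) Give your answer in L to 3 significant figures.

Charge passed = 14.8 × 2922 = 43250 C
n(e⁻) = 43250 / 96500 = 0.4482 mol
2Cl⁻ → Cl₂ + 2e⁻, so n(Cl₂) = 0.4482 / 2 = 0.2241 mol
V = 0.2241 × 24.0 = 5.378 L

5.38 L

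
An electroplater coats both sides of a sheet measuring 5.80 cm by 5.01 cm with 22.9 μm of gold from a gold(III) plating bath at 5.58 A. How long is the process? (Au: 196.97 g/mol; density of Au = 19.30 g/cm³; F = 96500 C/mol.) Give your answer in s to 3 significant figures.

677 s

Plated area = 2 × 5.80 × 5.01 = 58.12 cm²
Volume = 58.12 × 22.9×10⁻⁴ cm = 0.1331 cm³
m(Au) = 0.1331 × 19.30 = 2.569 g
n(Au) = 2.569 / 196.97 = 0.01304 mol; n(e⁻) = 3 × 0.01304 = 0.03912 mol
Q = 0.03912 × 96500 = 3775 C
t = 3775 / 5.58 = 676.5 s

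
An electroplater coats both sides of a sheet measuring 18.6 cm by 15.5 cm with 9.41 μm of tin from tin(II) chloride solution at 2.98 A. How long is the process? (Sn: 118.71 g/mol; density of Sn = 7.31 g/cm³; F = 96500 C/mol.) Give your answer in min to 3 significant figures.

36.1 min

Plated area = 2 × 18.6 × 15.5 = 576.6 cm²
Volume = 576.6 × 9.41×10⁻⁴ cm = 0.5426 cm³
m(Sn) = 0.5426 × 7.31 = 3.966 g
n(Sn) = 3.966 / 118.71 = 0.03341 mol; n(e⁻) = 2 × 0.03341 = 0.06682 mol
Q = 0.06682 × 96500 = 6448 C
t = 6448 / 2.98 = 2164 s = 36.1 min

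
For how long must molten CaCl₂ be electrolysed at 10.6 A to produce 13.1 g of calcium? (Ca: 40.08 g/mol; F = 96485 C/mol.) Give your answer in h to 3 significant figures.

1.65 h

n(Ca) = 13.1 / 40.08 = 0.3268 mol
Ca²⁺ + 2e⁻ → Ca, so n(e⁻) = 2 × 0.3268 = 0.6536 mol
Q = 0.6536 × 96485 = 63060 C
t = Q / I = 63060 / 10.6 = 5949 s = 1.65 h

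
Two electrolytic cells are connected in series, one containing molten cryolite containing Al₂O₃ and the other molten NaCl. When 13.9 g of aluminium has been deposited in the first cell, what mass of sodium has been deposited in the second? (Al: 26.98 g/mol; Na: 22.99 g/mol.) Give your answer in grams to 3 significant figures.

n(Al) = 13.9 / 26.98 = 0.5152 mol
Al³⁺ + 3e⁻ → Al, so n(e⁻) = 3 × 0.5152 = 1.546 mol
The cells are in series, so the same charge (and hence the same n(e⁻) = 1.546 mol) passes through both.
Na⁺ + e⁻ → Na, so n(Na) = 1.546 mol
m(Na) = 1.546 × 22.99 = 35.5 g

35.5 g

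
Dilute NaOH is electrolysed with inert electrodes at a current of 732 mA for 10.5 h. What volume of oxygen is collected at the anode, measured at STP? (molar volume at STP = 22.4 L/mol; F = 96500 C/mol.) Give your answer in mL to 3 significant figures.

Q = 0.732 A × 37800 s = 27670 C
n(e⁻) = 27670 / 96500 = 0.2867 mol
2H₂O → O₂ + 4H⁺ + 4e⁻, so n(O₂) = 0.2867 / 4 = 0.07168 mol
V = 0.07168 × 22.4 = 1.606 L
= 1610 mL

1610 mL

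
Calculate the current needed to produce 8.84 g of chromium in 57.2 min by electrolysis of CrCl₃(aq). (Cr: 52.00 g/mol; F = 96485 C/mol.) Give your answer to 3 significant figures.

14.3 A

n(Cr) = 8.84 / 52.00 = 0.1700 mol
Cr³⁺ + 3e⁻ → Cr, so n(e⁻) = 3 × 0.1700 = 0.5100 mol
Q = 0.5100 × 96485 = 49210 C
I = Q / t = 49210 / 3432 s = 14.3 A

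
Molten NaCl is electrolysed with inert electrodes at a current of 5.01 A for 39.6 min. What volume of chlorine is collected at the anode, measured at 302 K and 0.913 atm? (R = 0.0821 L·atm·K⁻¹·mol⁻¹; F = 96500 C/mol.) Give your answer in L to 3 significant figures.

1.67 L

Q = 5.01 A × 2376 s = 11900 C
n(e⁻) = Q/F = 11900/96500 = 0.1233 mol
2Cl⁻ → Cl₂ + 2e⁻, so n(Cl₂) = 0.1233 / 2 = 0.06165 mol
V = nRT/P = 0.06165 × 0.0821 × 302 / 0.913 = 1.674 L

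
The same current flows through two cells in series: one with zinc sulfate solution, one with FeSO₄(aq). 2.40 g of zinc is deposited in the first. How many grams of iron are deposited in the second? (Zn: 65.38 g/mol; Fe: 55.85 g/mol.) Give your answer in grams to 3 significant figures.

n(Zn) = 2.40 / 65.38 = 0.03671 mol
Zn²⁺ + 2e⁻ → Zn, so n(e⁻) = 2 × 0.03671 = 0.07342 mol
Since the cells are in series, n(e⁻) in the Fe cell is also 0.07342 mol.
Fe²⁺ + 2e⁻ → Fe, so n(Fe) = 0.07342 / 2 = 0.03671 mol
m(Fe) = 0.03671 × 55.85 = 2.05 g

2.05 g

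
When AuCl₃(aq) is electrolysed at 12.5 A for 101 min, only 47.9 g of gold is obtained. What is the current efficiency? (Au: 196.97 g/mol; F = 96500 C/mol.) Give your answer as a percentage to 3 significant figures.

92.9%

Q = 12.5 × 6060 = 75750 C
n(e⁻) = 75750 / 96500 = 0.7850 mol
Au³⁺ + 3e⁻ → Au, so theoretical n(Au) = 0.2617 mol → 51.55 g
Efficiency = 47.9 / 51.55 = 0.9292 = 92.9%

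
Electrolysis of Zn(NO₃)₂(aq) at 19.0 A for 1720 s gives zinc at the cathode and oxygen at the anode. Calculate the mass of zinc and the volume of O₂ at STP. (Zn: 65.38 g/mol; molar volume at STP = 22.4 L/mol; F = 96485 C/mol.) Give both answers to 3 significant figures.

11.1 g Zn; 1.90 L O₂

Q = 19.0 × 1720 = 32680 C; n(e⁻) = 32680 / 96485 = 0.3387 mol
Cathode: Zn²⁺ + 2e⁻ → Zn → n(Zn) = 0.3387/2 = 0.1694 mol → 11.1 g
Anode: 2H₂O → O₂ + 4H⁺ + 4e⁻ → n(O₂) = 0.3387/4 = 0.08468 mol → 1.90 L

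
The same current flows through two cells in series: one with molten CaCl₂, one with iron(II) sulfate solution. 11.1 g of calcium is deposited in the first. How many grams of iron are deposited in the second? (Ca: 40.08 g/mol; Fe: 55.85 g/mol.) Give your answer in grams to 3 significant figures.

15.5 g

n(Ca) = 11.1 / 40.08 = 0.2769 mol
Ca²⁺ + 2e⁻ → Ca, so n(e⁻) = 2 × 0.2769 = 0.5538 mol
The cells are in series, so the same charge (and hence the same n(e⁻) = 0.5538 mol) passes through both.
Fe²⁺ + 2e⁻ → Fe, so n(Fe) = 0.5538 / 2 = 0.2769 mol
m(Fe) = 0.2769 × 55.85 = 15.5 g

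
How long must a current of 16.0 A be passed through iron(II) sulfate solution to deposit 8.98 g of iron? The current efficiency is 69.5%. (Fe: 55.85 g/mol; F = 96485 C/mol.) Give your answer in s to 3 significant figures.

n(Fe) = 8.98 / 55.85 = 0.1608 mol
Fe²⁺ + 2e⁻ → Fe, so n(e⁻) = 2 × 0.1608 = 0.3216 mol
Q = 0.3216 × 96485 / 0.695 = 44650 C
t = Q / I = 44650 / 16.0 = 2791 s

2790 s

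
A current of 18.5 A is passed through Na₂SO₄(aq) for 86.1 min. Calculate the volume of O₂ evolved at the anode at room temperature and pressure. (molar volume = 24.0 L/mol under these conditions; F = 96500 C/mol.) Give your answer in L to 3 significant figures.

5.94 L

Charge passed = 18.5 × 5166 = 95570 C
Moles of electrons = 95570 / 96500 = 0.9904 mol
2H₂O → O₂ + 4H⁺ + 4e⁻, so n(O₂) = 0.9904 / 4 = 0.2476 mol
V = 0.2476 × 24.0 = 5.942 L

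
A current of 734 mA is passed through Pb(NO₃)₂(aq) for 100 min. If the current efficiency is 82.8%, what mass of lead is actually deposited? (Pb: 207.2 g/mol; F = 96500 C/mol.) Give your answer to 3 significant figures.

3.91 g

Q = 0.734 × 6000 = 4404 C
n(e⁻) = 4404 / 96500 = 0.04564 mol
Pb²⁺ + 2e⁻ → Pb, so theoretical m(Pb) = 0.02282 × 207.2 = 4.728 g
Actual mass = 82.8% × 4.728 = 3.91 g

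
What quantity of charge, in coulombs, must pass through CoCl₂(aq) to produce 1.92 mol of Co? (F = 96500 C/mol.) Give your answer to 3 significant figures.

3.71×10^5 C

Co²⁺ + 2e⁻ → Co, so n(e⁻) = 2 × 1.92 = 3.840 mol
Q = 3.840 × 96500 = 3.706×10^5 C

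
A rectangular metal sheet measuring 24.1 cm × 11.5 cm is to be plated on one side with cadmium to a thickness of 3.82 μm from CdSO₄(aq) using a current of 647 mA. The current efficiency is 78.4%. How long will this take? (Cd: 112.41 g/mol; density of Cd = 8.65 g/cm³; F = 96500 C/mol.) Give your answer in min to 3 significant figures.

51.7 min

Plated area = 24.1 × 11.5 = 277.2 cm²
Volume = 277.2 × 3.82×10⁻⁴ cm = 0.1059 cm³
m(Cd) = 0.1059 × 8.65 = 0.9160 g
n(Cd) = 0.9160 / 112.41 = 0.008149 mol; n(e⁻) = 2 × 0.008149 = 0.01630 mol
Q = 0.01630 × 96500 / 0.784 = 2006 C
t = 2006 / 0.647 = 3100 s = 51.7 min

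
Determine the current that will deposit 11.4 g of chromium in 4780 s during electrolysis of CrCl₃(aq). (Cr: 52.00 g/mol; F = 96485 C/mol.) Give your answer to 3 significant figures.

13.3 A

n(Cr) = 11.4 / 52.00 = 0.2192 mol
Cr³⁺ + 3e⁻ → Cr, so n(e⁻) = 3 × 0.2192 = 0.6576 mol
Q = 0.6576 × 96485 = 63450 C
I = Q / t = 63450 / 4780 s = 13.3 A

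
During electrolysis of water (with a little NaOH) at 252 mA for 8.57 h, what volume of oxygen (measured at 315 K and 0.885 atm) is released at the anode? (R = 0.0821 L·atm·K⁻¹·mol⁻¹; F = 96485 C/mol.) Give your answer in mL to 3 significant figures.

Charge passed = 0.252 × 30852 = 7775 C
n(e⁻) = Q/F = 7775/96485 = 0.08058 mol
2H₂O → O₂ + 4H⁺ + 4e⁻, so n(O₂) = 0.08058 / 4 = 0.02015 mol
V = nRT/P = 0.02015 × 0.0821 × 315 / 0.885 = 0.5888 L
= 589 mL

589 mL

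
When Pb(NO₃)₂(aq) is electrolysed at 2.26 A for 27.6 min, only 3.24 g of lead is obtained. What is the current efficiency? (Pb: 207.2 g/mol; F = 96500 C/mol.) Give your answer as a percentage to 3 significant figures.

Q = 2.26 × 1656 = 3743 C
n(e⁻) = 3743 / 96500 = 0.03879 mol
Pb²⁺ + 2e⁻ → Pb, so theoretical n(Pb) = 0.01940 mol → 4.020 g
Efficiency = 3.24 / 4.020 = 0.8060 = 80.6%

80.6%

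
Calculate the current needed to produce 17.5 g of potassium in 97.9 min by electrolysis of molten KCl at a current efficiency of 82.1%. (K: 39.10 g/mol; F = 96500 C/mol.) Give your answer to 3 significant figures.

8.96 A

n(K) = 17.5 / 39.10 = 0.4476 mol
K⁺ + e⁻ → K, so n(e⁻) = 0.4476 mol
Q = 0.4476 × 96500 / 0.821 = 52610 C
I = Q / t = 52610 / 5874 s = 8.96 A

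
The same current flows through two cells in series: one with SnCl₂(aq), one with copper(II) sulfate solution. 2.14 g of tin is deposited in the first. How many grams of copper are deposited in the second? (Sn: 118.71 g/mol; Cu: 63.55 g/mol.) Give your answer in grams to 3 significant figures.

1.15 g

n(Sn) = 2.14 / 118.71 = 0.01803 mol
Sn²⁺ + 2e⁻ → Sn, so n(e⁻) = 2 × 0.01803 = 0.03606 mol
The cells are in series, so the same charge (and hence the same n(e⁻) = 0.03606 mol) passes through both.
Cu²⁺ + 2e⁻ → Cu, so n(Cu) = 0.03606 / 2 = 0.01803 mol
m(Cu) = 0.01803 × 63.55 = 1.15 g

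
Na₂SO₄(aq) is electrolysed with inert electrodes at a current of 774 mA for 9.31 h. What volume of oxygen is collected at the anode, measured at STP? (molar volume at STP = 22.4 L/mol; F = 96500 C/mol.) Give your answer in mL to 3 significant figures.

1510 mL

Q = It = 0.774 × 33516 = 25940 C
Moles of electrons = 25940 / 96500 = 0.2688 mol
2H₂O → O₂ + 4H⁺ + 4e⁻, so n(O₂) = 0.2688 / 4 = 0.06720 mol
V = 0.06720 × 22.4 = 1.505 L
= 1510 mL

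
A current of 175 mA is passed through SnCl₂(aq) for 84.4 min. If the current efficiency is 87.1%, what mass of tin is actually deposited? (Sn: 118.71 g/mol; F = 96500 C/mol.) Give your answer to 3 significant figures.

Q = 0.175 × 5064 = 886.2 C
n(e⁻) = 886.2 / 96500 = 0.009183 mol
Sn²⁺ + 2e⁻ → Sn, so theoretical m(Sn) = 0.004592 × 118.71 = 0.5451 g
Actual mass = 87.1% × 0.5451 = 0.475 g

0.475 g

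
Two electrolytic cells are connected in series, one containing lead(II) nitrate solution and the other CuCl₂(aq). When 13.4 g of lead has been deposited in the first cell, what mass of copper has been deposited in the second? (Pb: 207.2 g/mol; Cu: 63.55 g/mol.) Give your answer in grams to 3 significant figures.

4.11 g

n(Pb) = 13.4 / 207.2 = 0.06467 mol
Pb²⁺ + 2e⁻ → Pb, so n(e⁻) = 2 × 0.06467 = 0.1293 mol
In series, the same 0.1293 mol of electrons flows through the second cell.
Cu²⁺ + 2e⁻ → Cu, so n(Cu) = 0.1293 / 2 = 0.06465 mol
m(Cu) = 0.06465 × 63.55 = 4.11 g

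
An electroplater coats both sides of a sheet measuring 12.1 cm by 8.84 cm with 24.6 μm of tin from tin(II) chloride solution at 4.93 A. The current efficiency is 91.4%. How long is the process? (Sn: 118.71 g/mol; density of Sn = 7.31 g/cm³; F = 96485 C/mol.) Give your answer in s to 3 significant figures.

Plated area = 2 × 12.1 × 8.84 = 213.9 cm²
Volume = 213.9 × 24.6×10⁻⁴ cm = 0.5262 cm³
m(Sn) = 0.5262 × 7.31 = 3.847 g
n(Sn) = 3.847 / 118.71 = 0.03241 mol; n(e⁻) = 2 × 0.03241 = 0.06482 mol
Q = 0.06482 × 96485 / 0.914 = 6843 C
t = 6843 / 4.93 = 1388 s

1390 s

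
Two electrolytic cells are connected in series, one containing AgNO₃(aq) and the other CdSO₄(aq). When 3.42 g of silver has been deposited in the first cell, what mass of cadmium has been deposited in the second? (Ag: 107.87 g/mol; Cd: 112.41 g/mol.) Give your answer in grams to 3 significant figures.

1.78 g

n(Ag) = 3.42 / 107.87 = 0.03170 mol
Ag⁺ + e⁻ → Ag, so n(e⁻) = 0.03170 mol
Same current for the same time ⇒ same n(e⁻) = 0.03170 mol in both cells.
Cd²⁺ + 2e⁻ → Cd, so n(Cd) = 0.03170 / 2 = 0.01585 mol
m(Cd) = 0.01585 × 112.41 = 1.78 g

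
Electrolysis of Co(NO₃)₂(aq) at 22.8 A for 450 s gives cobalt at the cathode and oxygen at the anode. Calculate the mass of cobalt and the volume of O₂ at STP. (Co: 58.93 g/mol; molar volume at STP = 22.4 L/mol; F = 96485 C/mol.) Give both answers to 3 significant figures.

3.13 g Co; 0.595 L O₂

Q = 22.8 × 450 = 10260 C; n(e⁻) = 10260 / 96485 = 0.1063 mol
Cathode: Co²⁺ + 2e⁻ → Co → n(Co) = 0.1063/2 = 0.05315 mol → 3.13 g
Anode: 2H₂O → O₂ + 4H⁺ + 4e⁻ → n(O₂) = 0.1063/4 = 0.02658 mol → 0.595 L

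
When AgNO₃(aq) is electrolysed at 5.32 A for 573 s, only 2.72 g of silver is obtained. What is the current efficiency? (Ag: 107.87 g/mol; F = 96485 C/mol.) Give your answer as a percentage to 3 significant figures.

79.8%

Q = 5.32 × 573 = 3048 C
n(e⁻) = 3048 / 96485 = 0.03159 mol
Ag⁺ + e⁻ → Ag, so theoretical n(Ag) = 0.03159 mol → 3.408 g
Efficiency = 2.72 / 3.408 = 0.7981 = 79.8%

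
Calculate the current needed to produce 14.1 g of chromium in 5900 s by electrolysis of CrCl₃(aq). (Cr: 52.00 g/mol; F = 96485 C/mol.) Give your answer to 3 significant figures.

n(Cr) = 14.1 / 52.00 = 0.2712 mol
Cr³⁺ + 3e⁻ → Cr, so n(e⁻) = 3 × 0.2712 = 0.8136 mol
Q = 0.8136 × 96485 = 78500 C
I = Q / t = 78500 / 5900 s = 13.3 A

13.3 A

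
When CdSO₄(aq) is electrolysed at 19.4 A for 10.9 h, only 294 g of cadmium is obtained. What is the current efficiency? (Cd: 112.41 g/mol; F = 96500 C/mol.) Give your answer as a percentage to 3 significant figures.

Q = 19.4 × 39240 = 7.613×10^5 C
n(e⁻) = 7.613×10^5 / 96500 = 7.889 mol
Cd²⁺ + 2e⁻ → Cd, so theoretical n(Cd) = 3.945 mol → 443.5 g
Efficiency = 294 / 443.5 = 0.6629 = 66.3%

66.3%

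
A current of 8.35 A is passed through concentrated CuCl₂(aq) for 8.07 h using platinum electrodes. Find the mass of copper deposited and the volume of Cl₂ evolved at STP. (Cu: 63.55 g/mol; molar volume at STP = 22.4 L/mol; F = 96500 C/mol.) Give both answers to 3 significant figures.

79.9 g Cu; 28.2 L Cl₂

Q = 8.35 × 29052 = 2.426×10^5 C; n(e⁻) = 2.426×10^5 / 96500 = 2.514 mol
Cathode: Cu²⁺ + 2e⁻ → Cu → n(Cu) = 2.514/2 = 1.257 mol → 79.9 g
Anode: 2Cl⁻ → Cl₂ + 2e⁻ → n(Cl₂) = 2.514/2 = 1.257 mol → 28.2 L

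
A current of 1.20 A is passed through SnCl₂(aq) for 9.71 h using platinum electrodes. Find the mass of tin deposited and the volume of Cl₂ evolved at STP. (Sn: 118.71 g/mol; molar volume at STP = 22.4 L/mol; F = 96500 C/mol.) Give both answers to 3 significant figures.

Q = 1.20 × 34956 = 41950 C; n(e⁻) = 41950 / 96500 = 0.4347 mol
Cathode: Sn²⁺ + 2e⁻ → Sn → n(Sn) = 0.4347/2 = 0.2174 mol → 25.8 g
Anode: 2Cl⁻ → Cl₂ + 2e⁻ → n(Cl₂) = 0.4347/2 = 0.2174 mol → 4.87 L

25.8 g Sn; 4.87 L Cl₂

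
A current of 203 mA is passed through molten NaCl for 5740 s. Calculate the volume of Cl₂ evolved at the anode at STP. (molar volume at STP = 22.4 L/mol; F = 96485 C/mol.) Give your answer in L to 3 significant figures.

Q = It = 0.203 × 5740 = 1165 C
n(e⁻) = 1165 / 96485 = 0.01207 mol
2Cl⁻ → Cl₂ + 2e⁻, so n(Cl₂) = 0.01207 / 2 = 0.006035 mol
V = 0.006035 × 22.4 = 0.1352 L

0.135 L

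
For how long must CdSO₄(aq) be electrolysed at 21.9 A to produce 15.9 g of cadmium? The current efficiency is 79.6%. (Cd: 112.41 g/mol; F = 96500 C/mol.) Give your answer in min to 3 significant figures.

26.1 min

n(Cd) = 15.9 / 112.41 = 0.1414 mol
Cd²⁺ + 2e⁻ → Cd, so n(e⁻) = 2 × 0.1414 = 0.2828 mol
Q = 0.2828 × 96500 / 0.796 = 34280 C
t = Q / I = 34280 / 21.9 = 1565 s = 26.1 min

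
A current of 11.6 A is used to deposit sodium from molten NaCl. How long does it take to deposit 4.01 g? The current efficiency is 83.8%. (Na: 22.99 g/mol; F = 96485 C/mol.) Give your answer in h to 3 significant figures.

0.481 h

n(Na) = 4.01 / 22.99 = 0.1744 mol
Na⁺ + e⁻ → Na, so n(e⁻) = 0.1744 mol
Q = 0.1744 × 96485 / 0.838 = 20080 C
t = Q / I = 20080 / 11.6 = 1731 s = 0.481 h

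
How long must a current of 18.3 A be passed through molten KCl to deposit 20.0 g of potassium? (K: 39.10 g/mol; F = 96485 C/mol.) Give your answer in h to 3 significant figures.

n(K) = 20.0 / 39.10 = 0.5115 mol
K⁺ + e⁻ → K, so n(e⁻) = 0.5115 mol
Q = 0.5115 × 96485 = 49350 C
t = Q / I = 49350 / 18.3 = 2697 s = 0.749 h

0.749 h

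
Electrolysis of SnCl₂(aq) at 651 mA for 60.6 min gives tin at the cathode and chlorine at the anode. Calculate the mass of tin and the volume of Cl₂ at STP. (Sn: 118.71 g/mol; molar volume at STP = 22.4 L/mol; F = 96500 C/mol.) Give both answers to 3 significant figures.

Q = 0.651 × 3636 = 2367 C; n(e⁻) = 2367 / 96500 = 0.02453 mol
Cathode: Sn²⁺ + 2e⁻ → Sn → n(Sn) = 0.02453/2 = 0.01227 mol → 1.46 g
Anode: 2Cl⁻ → Cl₂ + 2e⁻ → n(Cl₂) = 0.02453/2 = 0.01227 mol → 0.275 L

1.46 g Sn; 0.275 L Cl₂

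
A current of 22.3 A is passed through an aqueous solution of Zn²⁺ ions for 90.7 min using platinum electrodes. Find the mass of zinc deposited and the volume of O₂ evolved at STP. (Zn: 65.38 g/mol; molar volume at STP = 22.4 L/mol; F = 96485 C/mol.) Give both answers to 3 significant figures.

41.1 g Zn; 7.04 L O₂

Q = 22.3 × 5442 = 1.214×10^5 C; n(e⁻) = 1.214×10^5 / 96485 = 1.258 mol
Cathode: Zn²⁺ + 2e⁻ → Zn → n(Zn) = 1.258/2 = 0.6290 mol → 41.1 g
Anode: 2H₂O → O₂ + 4H⁺ + 4e⁻ → n(O₂) = 1.258/4 = 0.3145 mol → 7.04 L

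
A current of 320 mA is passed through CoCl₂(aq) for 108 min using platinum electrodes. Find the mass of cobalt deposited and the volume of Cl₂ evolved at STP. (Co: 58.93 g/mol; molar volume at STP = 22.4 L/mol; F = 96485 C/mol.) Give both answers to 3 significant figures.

Q = 0.320 × 6480 = 2074 C; n(e⁻) = 2074 / 96485 = 0.02150 mol
Cathode: Co²⁺ + 2e⁻ → Co → n(Co) = 0.02150/2 = 0.01075 mol → 0.633 g
Anode: 2Cl⁻ → Cl₂ + 2e⁻ → n(Cl₂) = 0.02150/2 = 0.01075 mol → 0.241 L

0.633 g Co; 0.241 L Cl₂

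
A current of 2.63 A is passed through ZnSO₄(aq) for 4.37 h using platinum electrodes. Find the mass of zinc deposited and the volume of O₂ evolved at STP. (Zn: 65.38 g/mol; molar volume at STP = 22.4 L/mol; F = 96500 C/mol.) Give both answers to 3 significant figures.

14.0 g Zn; 2.40 L O₂

Q = 2.63 × 15732 = 41380 C; n(e⁻) = 41380 / 96500 = 0.4288 mol
Cathode: Zn²⁺ + 2e⁻ → Zn → n(Zn) = 0.4288/2 = 0.2144 mol → 14.0 g
Anode: 2H₂O → O₂ + 4H⁺ + 4e⁻ → n(O₂) = 0.4288/4 = 0.1072 mol → 2.40 L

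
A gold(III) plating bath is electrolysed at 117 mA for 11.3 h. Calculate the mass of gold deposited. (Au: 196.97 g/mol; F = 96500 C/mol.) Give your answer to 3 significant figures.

3.24 g

Charge passed = 0.117 × 40680 = 4760 C
n(e⁻) = Q/F = 4760/96500 = 0.04933 mol
Au³⁺ + 3e⁻ → Au, so n(Au) = 0.04933 / 3 = 0.01644 mol
m = 0.01644 × 196.97 = 3.24 g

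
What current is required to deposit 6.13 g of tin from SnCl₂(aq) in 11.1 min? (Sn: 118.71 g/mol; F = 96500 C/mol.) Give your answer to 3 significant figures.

15.0 A

n(Sn) = 6.13 / 118.71 = 0.05164 mol
Sn²⁺ + 2e⁻ → Sn, so n(e⁻) = 2 × 0.05164 = 0.1033 mol
Q = 0.1033 × 96500 = 9968 C
I = Q / t = 9968 / 666 s = 15.0 A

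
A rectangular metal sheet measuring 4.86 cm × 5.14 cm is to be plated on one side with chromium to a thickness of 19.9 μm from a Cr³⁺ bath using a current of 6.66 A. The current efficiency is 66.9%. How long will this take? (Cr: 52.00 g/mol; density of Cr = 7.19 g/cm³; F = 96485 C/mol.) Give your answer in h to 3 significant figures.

0.124 h

Plated area = 4.86 × 5.14 = 24.98 cm²
Volume = 24.98 × 19.9×10⁻⁴ cm = 0.04971 cm³
m(Cr) = 0.04971 × 7.19 = 0.3574 g
n(Cr) = 0.3574 / 52.00 = 0.006873 mol; n(e⁻) = 3 × 0.006873 = 0.02062 mol
Q = 0.02062 × 96485 / 0.669 = 2974 C
t = 2974 / 6.66 = 446.5 s = 0.124 h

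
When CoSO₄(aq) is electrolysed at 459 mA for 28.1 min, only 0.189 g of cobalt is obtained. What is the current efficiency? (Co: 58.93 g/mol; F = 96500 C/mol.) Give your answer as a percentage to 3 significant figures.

Q = 0.459 × 1686 = 773.9 C
n(e⁻) = 773.9 / 96500 = 0.008020 mol
Co²⁺ + 2e⁻ → Co, so theoretical n(Co) = 0.004010 mol → 0.2363 g
Efficiency = 0.189 / 0.2363 = 0.7998 = 80.0%

80.0%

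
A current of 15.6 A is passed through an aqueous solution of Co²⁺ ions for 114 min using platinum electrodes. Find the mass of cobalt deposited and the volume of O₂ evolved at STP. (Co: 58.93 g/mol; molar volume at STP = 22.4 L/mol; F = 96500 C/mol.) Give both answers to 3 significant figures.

32.6 g Co; 6.19 L O₂

Q = 15.6 × 6840 = 1.067×10^5 C; n(e⁻) = 1.067×10^5 / 96500 = 1.106 mol
Cathode: Co²⁺ + 2e⁻ → Co → n(Co) = 1.106/2 = 0.5530 mol → 32.6 g
Anode: 2H₂O → O₂ + 4H⁺ + 4e⁻ → n(O₂) = 1.106/4 = 0.2765 mol → 6.19 L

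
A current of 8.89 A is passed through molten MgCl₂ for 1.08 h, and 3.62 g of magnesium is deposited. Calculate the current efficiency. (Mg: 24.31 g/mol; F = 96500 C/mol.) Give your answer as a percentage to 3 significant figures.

Q = 8.89 × 3888 = 34560 C
n(e⁻) = 34560 / 96500 = 0.3581 mol
Mg²⁺ + 2e⁻ → Mg, so theoretical n(Mg) = 0.1791 mol → 4.354 g
Efficiency = 3.62 / 4.354 = 0.8314 = 83.1%

83.1%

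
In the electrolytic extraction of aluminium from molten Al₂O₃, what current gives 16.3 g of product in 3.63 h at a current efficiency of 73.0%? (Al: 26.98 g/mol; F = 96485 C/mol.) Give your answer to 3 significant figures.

18.3 A

n(Al) = 16.3 / 26.98 = 0.6042 mol
Al³⁺ + 3e⁻ → Al, so n(e⁻) = 3 × 0.6042 = 1.813 mol
Q = 1.813 × 96485 / 0.730 = 2.396×10^5 C
I = Q / t = 2.396×10^5 / 13068 s = 18.3 A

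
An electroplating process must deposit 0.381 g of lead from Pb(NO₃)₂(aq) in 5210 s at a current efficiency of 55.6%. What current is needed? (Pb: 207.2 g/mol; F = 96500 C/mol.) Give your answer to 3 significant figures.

n(Pb) = 0.381 / 207.2 = 0.001839 mol
Pb²⁺ + 2e⁻ → Pb, so n(e⁻) = 2 × 0.001839 = 0.003678 mol
Q = 0.003678 × 96500 / 0.556 = 638.4 C
I = Q / t = 638.4 / 5210 s = 0.123 A

0.123 A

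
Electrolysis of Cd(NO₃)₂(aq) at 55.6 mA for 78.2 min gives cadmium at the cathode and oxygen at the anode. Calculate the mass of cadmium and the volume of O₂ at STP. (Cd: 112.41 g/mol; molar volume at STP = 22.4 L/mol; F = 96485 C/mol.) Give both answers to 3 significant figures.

0.152 g Cd; 0.0151 L O₂

Q = 0.0556 × 4692 = 260.9 C; n(e⁻) = 260.9 / 96485 = 0.002704 mol
Cathode: Cd²⁺ + 2e⁻ → Cd → n(Cd) = 0.002704/2 = 0.001352 mol → 0.152 g
Anode: 2H₂O → O₂ + 4H⁺ + 4e⁻ → n(O₂) = 0.002704/4 = 6.760×10^-4 mol → 0.0151 L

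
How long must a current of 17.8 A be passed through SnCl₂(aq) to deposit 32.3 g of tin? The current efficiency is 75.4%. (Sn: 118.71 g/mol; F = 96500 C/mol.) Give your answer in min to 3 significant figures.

65.2 min

n(Sn) = 32.3 / 118.71 = 0.2721 mol
Sn²⁺ + 2e⁻ → Sn, so n(e⁻) = 2 × 0.2721 = 0.5442 mol
Q = 0.5442 × 96500 / 0.754 = 69650 C
t = Q / I = 69650 / 17.8 = 3913 s = 65.2 min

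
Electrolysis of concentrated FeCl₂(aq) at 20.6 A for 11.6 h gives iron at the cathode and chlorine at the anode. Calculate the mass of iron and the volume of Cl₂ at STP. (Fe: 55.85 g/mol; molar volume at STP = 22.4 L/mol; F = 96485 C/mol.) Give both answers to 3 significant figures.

Q = 20.6 × 41760 = 8.603×10^5 C; n(e⁻) = 8.603×10^5 / 96485 = 8.916 mol
Cathode: Fe²⁺ + 2e⁻ → Fe → n(Fe) = 8.916/2 = 4.458 mol → 249 g
Anode: 2Cl⁻ → Cl₂ + 2e⁻ → n(Cl₂) = 8.916/2 = 4.458 mol → 99.9 L

249 g Fe; 99.9 L Cl₂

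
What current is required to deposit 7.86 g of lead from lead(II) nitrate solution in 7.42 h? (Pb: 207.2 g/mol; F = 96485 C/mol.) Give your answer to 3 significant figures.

n(Pb) = 7.86 / 207.2 = 0.03793 mol
Pb²⁺ + 2e⁻ → Pb, so n(e⁻) = 2 × 0.03793 = 0.07586 mol
Q = 0.07586 × 96485 = 7319 C
I = Q / t = 7319 / 26712 s = 0.274 A

0.274 A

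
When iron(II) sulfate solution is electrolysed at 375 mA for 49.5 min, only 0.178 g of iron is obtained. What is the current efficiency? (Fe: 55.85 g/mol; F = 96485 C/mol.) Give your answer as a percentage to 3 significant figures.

55.2%

Q = 0.375 × 2970 = 1114 C
n(e⁻) = 1114 / 96485 = 0.01155 mol
Fe²⁺ + 2e⁻ → Fe, so theoretical n(Fe) = 0.005775 mol → 0.3225 g
Efficiency = 0.178 / 0.3225 = 0.5519 = 55.2%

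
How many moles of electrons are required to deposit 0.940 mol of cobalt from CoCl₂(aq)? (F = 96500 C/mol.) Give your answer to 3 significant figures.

Co²⁺ + 2e⁻ → Co, so n(e⁻) = 2 × 0.940 = 1.880 mol

1.88 mol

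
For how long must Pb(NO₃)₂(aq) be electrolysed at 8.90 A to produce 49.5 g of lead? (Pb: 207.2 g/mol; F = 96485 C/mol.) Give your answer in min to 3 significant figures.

n(Pb) = 49.5 / 207.2 = 0.2389 mol
Pb²⁺ + 2e⁻ → Pb, so n(e⁻) = 2 × 0.2389 = 0.4778 mol
Q = 0.4778 × 96485 = 46100 C
t = Q / I = 46100 / 8.90 = 5180 s = 86.3 min

86.3 min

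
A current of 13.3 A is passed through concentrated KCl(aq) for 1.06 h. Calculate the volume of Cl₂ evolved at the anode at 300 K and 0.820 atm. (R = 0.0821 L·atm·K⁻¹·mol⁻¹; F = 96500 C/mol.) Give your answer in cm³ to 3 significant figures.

Charge passed = 13.3 × 3816 = 50750 C
n(e⁻) = 50750 / 96500 = 0.5259 mol
2Cl⁻ → Cl₂ + 2e⁻, so n(Cl₂) = 0.5259 / 2 = 0.2630 mol
V = nRT/P = 0.2630 × 0.0821 × 300 / 0.820 = 7.900 L
= 7900 cm³

7900 cm³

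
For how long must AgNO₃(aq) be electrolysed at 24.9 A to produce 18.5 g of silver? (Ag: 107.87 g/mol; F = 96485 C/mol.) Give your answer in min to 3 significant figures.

11.1 min

n(Ag) = 18.5 / 107.87 = 0.1715 mol
Ag⁺ + e⁻ → Ag, so n(e⁻) = 0.1715 mol
Q = 0.1715 × 96485 = 16550 C
t = Q / I = 16550 / 24.9 = 664.7 s = 11.1 min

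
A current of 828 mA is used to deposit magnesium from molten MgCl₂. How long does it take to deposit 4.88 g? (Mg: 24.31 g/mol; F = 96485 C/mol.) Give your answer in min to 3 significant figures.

n(Mg) = 4.88 / 24.31 = 0.2007 mol
Mg²⁺ + 2e⁻ → Mg, so n(e⁻) = 2 × 0.2007 = 0.4014 mol
Q = 0.4014 × 96485 = 38730 C
t = Q / I = 38730 / 0.828 = 46780 s = 780 min

780 min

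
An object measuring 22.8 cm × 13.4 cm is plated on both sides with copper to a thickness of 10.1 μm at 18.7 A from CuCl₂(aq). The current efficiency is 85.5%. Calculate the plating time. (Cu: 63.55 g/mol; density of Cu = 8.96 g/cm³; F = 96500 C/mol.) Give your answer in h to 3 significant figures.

0.292 h

Plated area = 2 × 22.8 × 13.4 = 611.0 cm²
Volume = 611.0 × 10.1×10⁻⁴ cm = 0.6171 cm³
m(Cu) = 0.6171 × 8.96 = 5.529 g
n(Cu) = 5.529 / 63.55 = 0.08700 mol; n(e⁻) = 2 × 0.08700 = 0.1740 mol
Q = 0.1740 × 96500 / 0.855 = 19640 C
t = 19640 / 18.7 = 1050 s = 0.292 h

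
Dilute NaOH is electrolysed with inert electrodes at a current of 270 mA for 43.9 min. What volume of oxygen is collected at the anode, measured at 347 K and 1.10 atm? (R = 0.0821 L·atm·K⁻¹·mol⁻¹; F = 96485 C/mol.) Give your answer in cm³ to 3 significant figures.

Charge passed = 0.270 × 2634 = 711.2 C
n(e⁻) = Q/F = 711.2/96485 = 0.007371 mol
2H₂O → O₂ + 4H⁺ + 4e⁻, so n(O₂) = 0.007371 / 4 = 0.001843 mol
V = nRT/P = 0.001843 × 0.0821 × 347 / 1.10 = 0.04773 L
= 47.7 cm³

47.7 cm³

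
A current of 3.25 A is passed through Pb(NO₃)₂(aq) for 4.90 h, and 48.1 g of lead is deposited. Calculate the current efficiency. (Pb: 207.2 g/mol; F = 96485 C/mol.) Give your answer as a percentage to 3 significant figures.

Q = 3.25 × 17640 = 57330 C
n(e⁻) = 57330 / 96485 = 0.5942 mol
Pb²⁺ + 2e⁻ → Pb, so theoretical n(Pb) = 0.2971 mol → 61.56 g
Efficiency = 48.1 / 61.56 = 0.7814 = 78.1%

78.1%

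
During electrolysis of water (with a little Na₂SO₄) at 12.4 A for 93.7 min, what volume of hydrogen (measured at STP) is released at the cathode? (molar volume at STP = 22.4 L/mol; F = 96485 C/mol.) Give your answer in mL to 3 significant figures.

Q = It = 12.4 × 5622 = 69710 C
n(e⁻) = Q/F = 69710/96485 = 0.7225 mol
2H⁺ + 2e⁻ → H₂, so n(H₂) = 0.7225 / 2 = 0.3613 mol
V = 0.3613 × 22.4 = 8.093 L
= 8090 mL

8090 mL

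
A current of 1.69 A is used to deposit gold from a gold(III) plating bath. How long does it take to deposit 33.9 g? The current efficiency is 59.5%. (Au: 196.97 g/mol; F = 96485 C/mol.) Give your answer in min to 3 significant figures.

826 min

n(Au) = 33.9 / 196.97 = 0.1721 mol
Au³⁺ + 3e⁻ → Au, so n(e⁻) = 3 × 0.1721 = 0.5163 mol
Q = 0.5163 × 96485 / 0.595 = 83720 C
t = Q / I = 83720 / 1.69 = 49540 s = 826 min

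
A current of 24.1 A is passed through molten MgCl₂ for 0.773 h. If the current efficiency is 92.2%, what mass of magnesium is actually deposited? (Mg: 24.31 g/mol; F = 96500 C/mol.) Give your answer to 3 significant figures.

Q = 24.1 × 2782.8 = 67070 C
n(e⁻) = 67070 / 96500 = 0.6950 mol
Mg²⁺ + 2e⁻ → Mg, so theoretical m(Mg) = 0.3475 × 24.31 = 8.448 g
Actual mass = 92.2% × 8.448 = 7.79 g

7.79 g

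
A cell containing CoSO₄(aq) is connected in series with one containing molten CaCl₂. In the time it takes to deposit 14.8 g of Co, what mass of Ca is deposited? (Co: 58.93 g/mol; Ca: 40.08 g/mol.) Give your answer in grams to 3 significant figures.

10.1 g

n(Co) = 14.8 / 58.93 = 0.2511 mol
Co²⁺ + 2e⁻ → Co, so n(e⁻) = 2 × 0.2511 = 0.5022 mol
Same current for the same time ⇒ same n(e⁻) = 0.5022 mol in both cells.
Ca²⁺ + 2e⁻ → Ca, so n(Ca) = 0.5022 / 2 = 0.2511 mol
m(Ca) = 0.2511 × 40.08 = 10.1 g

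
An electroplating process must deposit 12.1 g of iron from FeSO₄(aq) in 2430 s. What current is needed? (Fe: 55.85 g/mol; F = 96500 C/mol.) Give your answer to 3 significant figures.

n(Fe) = 12.1 / 55.85 = 0.2167 mol
Fe²⁺ + 2e⁻ → Fe, so n(e⁻) = 2 × 0.2167 = 0.4334 mol
Q = 0.4334 × 96500 = 41820 C
I = Q / t = 41820 / 2430 s = 17.2 A

17.2 A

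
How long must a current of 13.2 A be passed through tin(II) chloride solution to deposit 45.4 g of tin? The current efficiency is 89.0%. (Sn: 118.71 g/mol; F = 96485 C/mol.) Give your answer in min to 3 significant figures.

n(Sn) = 45.4 / 118.71 = 0.3824 mol
Sn²⁺ + 2e⁻ → Sn, so n(e⁻) = 2 × 0.3824 = 0.7648 mol
Q = 0.7648 × 96485 / 0.890 = 82910 C
t = Q / I = 82910 / 13.2 = 6281 s = 105 min

105 min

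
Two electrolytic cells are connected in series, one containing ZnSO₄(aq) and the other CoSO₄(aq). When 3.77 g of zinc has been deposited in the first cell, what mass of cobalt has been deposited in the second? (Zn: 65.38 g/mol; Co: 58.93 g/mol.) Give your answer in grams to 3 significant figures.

3.40 g

n(Zn) = 3.77 / 65.38 = 0.05766 mol
Zn²⁺ + 2e⁻ → Zn, so n(e⁻) = 2 × 0.05766 = 0.1153 mol
The cells are in series, so the same charge (and hence the same n(e⁻) = 0.1153 mol) passes through both.
Co²⁺ + 2e⁻ → Co, so n(Co) = 0.1153 / 2 = 0.05765 mol
m(Co) = 0.05765 × 58.93 = 3.40 g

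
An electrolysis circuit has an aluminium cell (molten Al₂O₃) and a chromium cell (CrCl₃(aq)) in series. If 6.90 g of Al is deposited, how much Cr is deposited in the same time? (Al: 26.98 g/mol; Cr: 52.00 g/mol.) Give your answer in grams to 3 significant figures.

n(Al) = 6.90 / 26.98 = 0.2557 mol
Al³⁺ + 3e⁻ → Al, so n(e⁻) = 3 × 0.2557 = 0.7671 mol
In series, the same 0.7671 mol of electrons flows through the second cell.
Cr³⁺ + 3e⁻ → Cr, so n(Cr) = 0.7671 / 3 = 0.2557 mol
m(Cr) = 0.2557 × 52.00 = 13.3 g

13.3 g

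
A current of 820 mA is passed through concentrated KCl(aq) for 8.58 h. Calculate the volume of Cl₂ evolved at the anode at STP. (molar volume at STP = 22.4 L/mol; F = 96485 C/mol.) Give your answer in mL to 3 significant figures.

2940 mL

Q = It = 0.820 × 30888 = 25330 C
Moles of electrons = 25330 / 96485 = 0.2625 mol
2Cl⁻ → Cl₂ + 2e⁻, so n(Cl₂) = 0.2625 / 2 = 0.1313 mol
V = 0.1313 × 22.4 = 2.941 L
= 2940 mL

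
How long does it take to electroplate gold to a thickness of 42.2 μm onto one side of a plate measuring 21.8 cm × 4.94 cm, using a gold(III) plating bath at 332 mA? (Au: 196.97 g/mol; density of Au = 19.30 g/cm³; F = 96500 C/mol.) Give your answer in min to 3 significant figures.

Plated area = 21.8 × 4.94 = 107.7 cm²
Volume = 107.7 × 42.2×10⁻⁴ cm = 0.4545 cm³
m(Au) = 0.4545 × 19.30 = 8.772 g
n(Au) = 8.772 / 196.97 = 0.04453 mol; n(e⁻) = 3 × 0.04453 = 0.1336 mol
Q = 0.1336 × 96500 = 12890 C
t = 12890 / 0.332 = 38830 s = 647 min

647 min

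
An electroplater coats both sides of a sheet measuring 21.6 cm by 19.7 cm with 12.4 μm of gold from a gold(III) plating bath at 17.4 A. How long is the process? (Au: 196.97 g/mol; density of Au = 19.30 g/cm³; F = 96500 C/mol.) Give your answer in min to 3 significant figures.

Plated area = 2 × 21.6 × 19.7 = 851.0 cm²
Volume = 851.0 × 12.4×10⁻⁴ cm = 1.055 cm³
m(Au) = 1.055 × 19.30 = 20.36 g
n(Au) = 20.36 / 196.97 = 0.1034 mol; n(e⁻) = 3 × 0.1034 = 0.3102 mol
Q = 0.3102 × 96500 = 29930 C
t = 29930 / 17.4 = 1720 s = 28.7 min

28.7 min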